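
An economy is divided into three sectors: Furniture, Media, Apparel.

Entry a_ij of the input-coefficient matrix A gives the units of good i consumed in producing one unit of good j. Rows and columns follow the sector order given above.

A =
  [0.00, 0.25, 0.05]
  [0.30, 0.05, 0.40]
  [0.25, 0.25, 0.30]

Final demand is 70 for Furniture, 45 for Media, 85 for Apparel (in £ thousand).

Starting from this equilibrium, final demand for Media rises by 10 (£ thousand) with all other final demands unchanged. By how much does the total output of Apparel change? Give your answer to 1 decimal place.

I − A =
  [   1.00    -0.25    -0.05]
  [  -0.30     0.95    -0.40]
  [  -0.25    -0.25     0.70]
Cofactors of I−A, C_ij = (−1)^(i+j)·(minor ij) (rows/columns in the sector order above):
  C_11 = (0.95)(0.70) − (-0.40)(-0.25) = 0.5650
  C_12 = −[(-0.30)(0.70) − (-0.40)(-0.25)] = 0.3100
  C_13 = (-0.30)(-0.25) − (0.95)(-0.25) = 0.3125
  C_21 = −[(-0.25)(0.70) − (-0.05)(-0.25)] = 0.1875
  C_22 = (1.00)(0.70) − (-0.05)(-0.25) = 0.6875
  C_23 = −[(1.00)(-0.25) − (-0.25)(-0.25)] = 0.3125
  C_31 = (-0.25)(-0.40) − (-0.05)(0.95) = 0.1475
  C_32 = −[(1.00)(-0.40) − (-0.05)(-0.30)] = 0.4150
  C_33 = (1.00)(0.95) − (-0.25)(-0.30) = 0.8750
det(I−A) = Σ_j (I−A)_1j·C_1j = (1.00)(0.5650) + (-0.25)(0.3100) + (-0.05)(0.3125) = 0.471875
adj(I−A) = Cᵀ =
  [ 0.5650   0.1875   0.1475]
  [ 0.3100   0.6875   0.4150]
  [ 0.3125   0.3125   0.8750]
(I − A)⁻¹ = adj(I−A) / det(I−A) ≈
  [   1.1974     0.3974     0.3126]
  [   0.6570     1.4570     0.8795]
  [   0.6623     0.6623     1.8543]
Δx = (I − A)⁻¹ Δd with Δd having +10 in the Media component and 0 elsewhere.
So Δx_A = L_AM · (+10), where L_AM = adj(I−A)_AM / det(I−A) = 0.3125 / 0.471875.
Δx_A = 0.3125 × (+10) / 0.471875 = 3.125 / 0.471875 ≈ 6.6.

Δx_A = 6.6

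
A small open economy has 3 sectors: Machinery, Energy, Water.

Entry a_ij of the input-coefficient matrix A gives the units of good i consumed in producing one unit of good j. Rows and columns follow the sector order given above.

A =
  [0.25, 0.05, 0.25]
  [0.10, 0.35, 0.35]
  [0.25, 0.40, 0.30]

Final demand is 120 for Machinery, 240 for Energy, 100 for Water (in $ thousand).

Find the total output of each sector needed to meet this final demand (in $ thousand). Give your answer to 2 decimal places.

I − A =
  [   0.75    -0.05    -0.25]
  [  -0.10     0.65    -0.35]
  [  -0.25    -0.40     0.70]
Cofactors of I−A, C_ij = (−1)^(i+j)·(minor ij) (rows/columns in the sector order above):
  C_11 = (0.65)(0.70) − (-0.35)(-0.40) = 0.3150
  C_12 = −[(-0.10)(0.70) − (-0.35)(-0.25)] = 0.1575
  C_13 = (-0.10)(-0.40) − (0.65)(-0.25) = 0.2025
  C_21 = −[(-0.05)(0.70) − (-0.25)(-0.40)] = 0.1350
  C_22 = (0.75)(0.70) − (-0.25)(-0.25) = 0.4625
  C_23 = −[(0.75)(-0.40) − (-0.05)(-0.25)] = 0.3125
  C_31 = (-0.05)(-0.35) − (-0.25)(0.65) = 0.1800
  C_32 = −[(0.75)(-0.35) − (-0.25)(-0.10)] = 0.2875
  C_33 = (0.75)(0.65) − (-0.05)(-0.10) = 0.4825
det(I−A) = Σ_j (I−A)_1j·C_1j = (0.75)(0.3150) + (-0.05)(0.1575) + (-0.25)(0.2025) = 0.17775
adj(I−A) = Cᵀ =
  [ 0.3150   0.1350   0.1800]
  [ 0.1575   0.4625   0.2875]
  [ 0.2025   0.3125   0.4825]
(I − A)⁻¹ = adj(I−A) / det(I−A) ≈
  [   1.7722     0.7595     1.0127]
  [   0.8861     2.6020     1.6174]
  [   1.1392     1.7581     2.7145]
x = (I − A)⁻¹ d = adj(I−A)·d / det(I−A), with det(I−A) = 0.17775:
  x_1 = (0.3150·120 + 0.1350·240 + 0.1800·100) / 0.17775 = 88.20 / 0.17775 ≈ 496.20
  x_2 = (0.1575·120 + 0.4625·240 + 0.2875·100) / 0.17775 = 158.65 / 0.17775 ≈ 892.55
  x_3 = (0.2025·120 + 0.3125·240 + 0.4825·100) / 0.17775 = 147.55 / 0.17775 ≈ 830.10

x_1 = 496.20, x_2 = 892.55, x_3 = 830.10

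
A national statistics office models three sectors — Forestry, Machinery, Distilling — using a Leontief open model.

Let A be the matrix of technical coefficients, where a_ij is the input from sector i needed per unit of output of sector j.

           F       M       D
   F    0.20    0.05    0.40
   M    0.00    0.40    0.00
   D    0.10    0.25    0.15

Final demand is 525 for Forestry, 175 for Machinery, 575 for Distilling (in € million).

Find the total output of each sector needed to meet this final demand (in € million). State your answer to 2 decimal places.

I − A =
  [   0.80    -0.05    -0.40]
  [   0.00     0.60     0.00]
  [  -0.10    -0.25     0.85]
Cofactors of I−A, C_ij = (−1)^(i+j)·(minor ij) (rows/columns in the sector order above):
  C_11 = (0.60)(0.85) − (0.00)(-0.25) = 0.5100
  C_12 = −[(0.00)(0.85) − (0.00)(-0.10)] = 0.0000
  C_13 = (0.00)(-0.25) − (0.60)(-0.10) = 0.0600
  C_21 = −[(-0.05)(0.85) − (-0.40)(-0.25)] = 0.1425
  C_22 = (0.80)(0.85) − (-0.40)(-0.10) = 0.6400
  C_23 = −[(0.80)(-0.25) − (-0.05)(-0.10)] = 0.2050
  C_31 = (-0.05)(0.00) − (-0.40)(0.60) = 0.2400
  C_32 = −[(0.80)(0.00) − (-0.40)(0.00)] = 0.0000
  C_33 = (0.80)(0.60) − (-0.05)(0.00) = 0.4800
det(I−A) = Σ_j (I−A)_1j·C_1j = (0.80)(0.5100) + (-0.05)(0.0000) + (-0.40)(0.0600) = 0.3840
adj(I−A) = Cᵀ =
  [ 0.5100   0.1425   0.2400]
  [ 0.0000   0.6400   0.0000]
  [ 0.0600   0.2050   0.4800]
(I − A)⁻¹ = adj(I−A) / det(I−A) ≈
  [   1.3281     0.3711     0.6250]
  [   0.0000     1.6667     0.0000]
  [   0.1563     0.5339     1.2500]
x = (I − A)⁻¹ d = adj(I−A)·d / det(I−A), with det(I−A) = 0.3840:
  x_F = (0.5100·525 + 0.1425·175 + 0.2400·575) / 0.3840 = 430.6875 / 0.3840 ≈ 1121.58
  x_M = (0.0000·525 + 0.6400·175 + 0.0000·575) / 0.3840 = 112.00 / 0.3840 ≈ 291.67
  x_D = (0.0600·525 + 0.2050·175 + 0.4800·575) / 0.3840 = 343.375 / 0.3840 ≈ 894.21

x_F = 1121.58, x_M = 291.67, x_D = 894.21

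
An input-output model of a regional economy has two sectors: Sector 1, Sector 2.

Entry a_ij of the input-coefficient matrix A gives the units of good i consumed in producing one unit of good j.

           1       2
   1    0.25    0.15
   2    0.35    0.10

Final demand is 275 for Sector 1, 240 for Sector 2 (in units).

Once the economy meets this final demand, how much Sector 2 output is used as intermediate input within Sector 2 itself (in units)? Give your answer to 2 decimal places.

z_22 = 44.38

I − A =
  [   0.75    -0.15]
  [  -0.35     0.90]
det(I−A) = (0.75)(0.90) − (-0.15)(-0.35) = 0.6225
adj(I−A) = [[0.90, 0.15], [0.35, 0.75]]
(I − A)⁻¹ = adj(I−A) / det(I−A) ≈
  [   1.4458     0.2410]
  [   0.5622     1.2048]
First solve x = (I − A)⁻¹ d = adj(I−A)·d / det(I−A); in particular x_2 = (0.35·275 + 0.75·240) / 0.6225 = 276.25 / 0.6225 ≈ 443.7751.
Intermediate flow from 2 to 2: z_22 = a_22 · x_2 = 0.10 × 276.25 / 0.6225 = 27.625 / 0.6225 ≈ 44.38.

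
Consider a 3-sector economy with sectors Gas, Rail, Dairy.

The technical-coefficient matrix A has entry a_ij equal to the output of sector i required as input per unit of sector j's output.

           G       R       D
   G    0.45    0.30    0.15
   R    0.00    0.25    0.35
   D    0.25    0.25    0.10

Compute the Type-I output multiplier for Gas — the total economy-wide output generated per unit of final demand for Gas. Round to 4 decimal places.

m_G = 3.2093

I − A =
  [   0.55    -0.30    -0.15]
  [   0.00     0.75    -0.35]
  [  -0.25    -0.25     0.90]
Cofactors of I−A, C_ij = (−1)^(i+j)·(minor ij) (rows/columns in the sector order above):
  C_11 = (0.75)(0.90) − (-0.35)(-0.25) = 0.5875
  C_12 = −[(0.00)(0.90) − (-0.35)(-0.25)] = 0.0875
  C_13 = (0.00)(-0.25) − (0.75)(-0.25) = 0.1875
  C_21 = −[(-0.30)(0.90) − (-0.15)(-0.25)] = 0.3075
  C_22 = (0.55)(0.90) − (-0.15)(-0.25) = 0.4575
  C_23 = −[(0.55)(-0.25) − (-0.30)(-0.25)] = 0.2125
  C_31 = (-0.30)(-0.35) − (-0.15)(0.75) = 0.2175
  C_32 = −[(0.55)(-0.35) − (-0.15)(0.00)] = 0.1925
  C_33 = (0.55)(0.75) − (-0.30)(0.00) = 0.4125
det(I−A) = Σ_j (I−A)_1j·C_1j = (0.55)(0.5875) + (-0.30)(0.0875) + (-0.15)(0.1875) = 0.26875
adj(I−A) = Cᵀ =
  [ 0.5875   0.3075   0.2175]
  [ 0.0875   0.4575   0.1925]
  [ 0.1875   0.2125   0.4125]
(I − A)⁻¹ = adj(I−A) / det(I−A) ≈
  [   2.18605     1.14419     0.80930]
  [   0.32558     1.70233     0.71628]
  [   0.69767     0.79070     1.53488]
The output multiplier for sector j is the column-j sum of the Leontief inverse (I − A)⁻¹ = adj(I−A) / det(I−A).
Column G of adj(I−A): (0.5875, 0.0875, 0.1875); det(I−A) = 0.26875.
m_G = (0.5875 + 0.0875 + 0.1875) / 0.26875 = 0.8625 / 0.26875 ≈ 3.2093.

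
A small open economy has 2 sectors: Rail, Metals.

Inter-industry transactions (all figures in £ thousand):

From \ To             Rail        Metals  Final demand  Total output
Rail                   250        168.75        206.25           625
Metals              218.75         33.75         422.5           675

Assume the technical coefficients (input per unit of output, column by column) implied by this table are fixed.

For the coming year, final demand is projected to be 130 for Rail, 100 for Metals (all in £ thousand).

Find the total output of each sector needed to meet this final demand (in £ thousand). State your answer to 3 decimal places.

Technical coefficients a_ij = z_ij / X_j:
  a_11 = 250/625 = 0.40, a_21 = 218.75/625 = 0.35
  a_12 = 168.75/675 = 0.25, a_22 = 33.75/675 = 0.05
I − A =
  [   0.60    -0.25]
  [  -0.35     0.95]
det(I−A) = (0.60)(0.95) − (-0.25)(-0.35) = 0.4825
adj(I−A) = [[0.95, 0.25], [0.35, 0.60]]
(I − A)⁻¹ = adj(I−A) / det(I−A) ≈
  [   1.9689     0.5181]
  [   0.7254     1.2435]
x = (I − A)⁻¹ d = adj(I−A)·d / det(I−A), with det(I−A) = 0.4825:
  x_1 = (0.95·130 + 0.25·100) / 0.4825 = 148.50 / 0.4825 ≈ 307.772
  x_2 = (0.35·130 + 0.60·100) / 0.4825 = 105.50 / 0.4825 ≈ 218.653

x_1 = 307.772, x_2 = 218.653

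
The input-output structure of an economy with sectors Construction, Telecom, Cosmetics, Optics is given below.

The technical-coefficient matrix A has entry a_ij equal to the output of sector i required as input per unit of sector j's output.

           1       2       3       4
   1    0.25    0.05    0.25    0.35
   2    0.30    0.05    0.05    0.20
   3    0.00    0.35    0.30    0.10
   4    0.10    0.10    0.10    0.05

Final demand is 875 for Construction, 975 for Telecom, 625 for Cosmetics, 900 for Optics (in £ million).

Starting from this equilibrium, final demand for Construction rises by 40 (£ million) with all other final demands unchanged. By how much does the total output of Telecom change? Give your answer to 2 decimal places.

I − A =
  [   0.75    -0.05    -0.25    -0.35]
  [  -0.30     0.95    -0.05    -0.20]
  [   0.00    -0.35     0.70    -0.10]
  [  -0.10    -0.10    -0.10     0.95]
Compute the cofactors C_ij = (−1)^(i+j)·(3×3 minor ij) of I−A; the adjugate is their transpose:
adj(I−A) = Cᵀ =
  [ 0.584125   0.155125   0.259000   0.275125]
  [ 0.211000   0.464250   0.135625   0.189750]
  [ 0.119250   0.245125   0.602875   0.159000]
  [ 0.096250   0.091000   0.105000   0.448875]
det(I−A) = Σ_j (I−A)_1j·C_1j = (0.75)(0.584125) + (-0.05)(0.211000) + (-0.25)(0.119250) + (-0.35)(0.096250) = 0.36404375
(I − A)⁻¹ = adj(I−A) / det(I−A) ≈
  [   1.6045     0.4261     0.7115     0.7557]
  [   0.5796     1.2753     0.3726     0.5212]
  [   0.3276     0.6733     1.6561     0.4368]
  [   0.2644     0.2500     0.2884     1.2330]
Δx = (I − A)⁻¹ Δd with Δd having +40 in the Construction component and 0 elsewhere.
So Δx_2 = L_21 · (+40), where L_21 = adj(I−A)_21 / det(I−A) = 0.211000 / 0.36404375.
Δx_2 = 0.211000 × (+40) / 0.36404375 = 8.44 / 0.36404375 ≈ 23.18.

Δx_2 = 23.18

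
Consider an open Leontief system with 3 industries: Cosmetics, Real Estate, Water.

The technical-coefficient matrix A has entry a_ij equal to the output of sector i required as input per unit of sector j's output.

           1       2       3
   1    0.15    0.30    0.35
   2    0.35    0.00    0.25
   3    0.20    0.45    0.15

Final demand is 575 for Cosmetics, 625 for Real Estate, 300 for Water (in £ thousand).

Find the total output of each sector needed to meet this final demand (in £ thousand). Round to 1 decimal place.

x_1 = 2036.2, x_2 = 1781.4, x_3 = 1775.2

I − A =
  [   0.85    -0.30    -0.35]
  [  -0.35     1.00    -0.25]
  [  -0.20    -0.45     0.85]
Cofactors of I−A, C_ij = (−1)^(i+j)·(minor ij) (rows/columns in the sector order above):
  C_11 = (1.00)(0.85) − (-0.25)(-0.45) = 0.7375
  C_12 = −[(-0.35)(0.85) − (-0.25)(-0.20)] = 0.3475
  C_13 = (-0.35)(-0.45) − (1.00)(-0.20) = 0.3575
  C_21 = −[(-0.30)(0.85) − (-0.35)(-0.45)] = 0.4125
  C_22 = (0.85)(0.85) − (-0.35)(-0.20) = 0.6525
  C_23 = −[(0.85)(-0.45) − (-0.30)(-0.20)] = 0.4425
  C_31 = (-0.30)(-0.25) − (-0.35)(1.00) = 0.4250
  C_32 = −[(0.85)(-0.25) − (-0.35)(-0.35)] = 0.3350
  C_33 = (0.85)(1.00) − (-0.30)(-0.35) = 0.7450
det(I−A) = Σ_j (I−A)_1j·C_1j = (0.85)(0.7375) + (-0.30)(0.3475) + (-0.35)(0.3575) = 0.3975
adj(I−A) = Cᵀ =
  [ 0.7375   0.4125   0.4250]
  [ 0.3475   0.6525   0.3350]
  [ 0.3575   0.4425   0.7450]
(I − A)⁻¹ = adj(I−A) / det(I−A) ≈
  [   1.8553     1.0377     1.0692]
  [   0.8742     1.6415     0.8428]
  [   0.8994     1.1132     1.8742]
x = (I − A)⁻¹ d = adj(I−A)·d / det(I−A), with det(I−A) = 0.3975:
  x_1 = (0.7375·575 + 0.4125·625 + 0.4250·300) / 0.3975 = 809.375 / 0.3975 ≈ 2036.2
  x_2 = (0.3475·575 + 0.6525·625 + 0.3350·300) / 0.3975 = 708.125 / 0.3975 ≈ 1781.4
  x_3 = (0.3575·575 + 0.4425·625 + 0.7450·300) / 0.3975 = 705.625 / 0.3975 ≈ 1775.2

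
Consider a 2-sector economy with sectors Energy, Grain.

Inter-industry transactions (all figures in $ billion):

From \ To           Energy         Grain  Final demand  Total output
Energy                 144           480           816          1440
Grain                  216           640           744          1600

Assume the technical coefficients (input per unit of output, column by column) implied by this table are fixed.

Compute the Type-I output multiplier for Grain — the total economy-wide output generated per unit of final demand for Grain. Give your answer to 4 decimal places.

Technical coefficients a_ij = z_ij / X_j:
  a_11 = 144/1440 = 0.10, a_21 = 216/1440 = 0.15
  a_12 = 480/1600 = 0.30, a_22 = 640/1600 = 0.40
I − A =
  [   0.90    -0.30]
  [  -0.15     0.60]
det(I−A) = (0.90)(0.60) − (-0.30)(-0.15) = 0.4950
adj(I−A) = [[0.60, 0.30], [0.15, 0.90]]
(I − A)⁻¹ = adj(I−A) / det(I−A) ≈
  [   1.21212     0.60606]
  [   0.30303     1.81818]
The output multiplier for sector j is the column-j sum of the Leontief inverse (I − A)⁻¹ = adj(I−A) / det(I−A).
Column 2 of adj(I−A): (0.30, 0.90); det(I−A) = 0.4950.
m_2 = (0.30 + 0.90) / 0.4950 = 1.20 / 0.4950 ≈ 2.4242.

m_2 = 2.4242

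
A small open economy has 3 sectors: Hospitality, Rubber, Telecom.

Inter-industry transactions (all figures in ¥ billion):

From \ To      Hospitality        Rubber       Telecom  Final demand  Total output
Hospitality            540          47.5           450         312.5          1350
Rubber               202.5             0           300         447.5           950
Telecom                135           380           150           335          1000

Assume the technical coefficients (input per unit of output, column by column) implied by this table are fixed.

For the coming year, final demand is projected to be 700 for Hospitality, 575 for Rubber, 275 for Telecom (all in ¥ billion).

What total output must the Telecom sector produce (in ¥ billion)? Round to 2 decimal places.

x_T = 1161.08

Technical coefficients a_ij = z_ij / X_j:
  a_HH = 540/1350 = 0.40, a_RH = 202.5/1350 = 0.15, a_TH = 135/1350 = 0.10
  a_HR = 47.5/950 = 0.05, a_RR = 0/950 = 0.00, a_TR = 380/950 = 0.40
  a_HT = 450/1000 = 0.45, a_RT = 300/1000 = 0.30, a_TT = 150/1000 = 0.15
I − A =
  [   0.60    -0.05    -0.45]
  [  -0.15     1.00    -0.30]
  [  -0.10    -0.40     0.85]
Cofactors of I−A, C_ij = (−1)^(i+j)·(minor ij) (rows/columns in the sector order above):
  C_11 = (1.00)(0.85) − (-0.30)(-0.40) = 0.7300
  C_12 = −[(-0.15)(0.85) − (-0.30)(-0.10)] = 0.1575
  C_13 = (-0.15)(-0.40) − (1.00)(-0.10) = 0.1600
  C_21 = −[(-0.05)(0.85) − (-0.45)(-0.40)] = 0.2225
  C_22 = (0.60)(0.85) − (-0.45)(-0.10) = 0.4650
  C_23 = −[(0.60)(-0.40) − (-0.05)(-0.10)] = 0.2450
  C_31 = (-0.05)(-0.30) − (-0.45)(1.00) = 0.4650
  C_32 = −[(0.60)(-0.30) − (-0.45)(-0.15)] = 0.2475
  C_33 = (0.60)(1.00) − (-0.05)(-0.15) = 0.5925
det(I−A) = Σ_j (I−A)_1j·C_1j = (0.60)(0.7300) + (-0.05)(0.1575) + (-0.45)(0.1600) = 0.358125
adj(I−A) = Cᵀ =
  [ 0.7300   0.2225   0.4650]
  [ 0.1575   0.4650   0.2475]
  [ 0.1600   0.2450   0.5925]
(I − A)⁻¹ = adj(I−A) / det(I−A) ≈
  [   2.0384     0.6213     1.2984]
  [   0.4398     1.2984     0.6911]
  [   0.4468     0.6841     1.6545]
x = (I − A)⁻¹ d = adj(I−A)·d / det(I−A), with det(I−A) = 0.358125:
  x_H = (0.7300·700 + 0.2225·575 + 0.4650·275) / 0.358125 = 766.8125 / 0.358125 ≈ 2141.19
  x_R = (0.1575·700 + 0.4650·575 + 0.2475·275) / 0.358125 = 445.6875 / 0.358125 ≈ 1244.50
  x_T = (0.1600·700 + 0.2450·575 + 0.5925·275) / 0.358125 = 415.8125 / 0.358125 ≈ 1161.08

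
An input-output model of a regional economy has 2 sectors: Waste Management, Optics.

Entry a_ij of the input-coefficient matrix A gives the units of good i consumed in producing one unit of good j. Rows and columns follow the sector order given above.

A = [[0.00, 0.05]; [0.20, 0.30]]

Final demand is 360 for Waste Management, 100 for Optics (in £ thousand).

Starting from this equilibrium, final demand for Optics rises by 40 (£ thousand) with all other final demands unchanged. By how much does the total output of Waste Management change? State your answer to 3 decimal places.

I − A =
  [   1.00    -0.05]
  [  -0.20     0.70]
det(I−A) = (1.00)(0.70) − (-0.05)(-0.20) = 0.6900
adj(I−A) = [[0.70, 0.05], [0.20, 1.00]]
(I − A)⁻¹ = adj(I−A) / det(I−A) ≈
  [   1.0145     0.0725]
  [   0.2899     1.4493]
Δx = (I − A)⁻¹ Δd with Δd having +40 in the Optics component and 0 elsewhere.
So Δx_W = L_WO · (+40), where L_WO = adj(I−A)_WO / det(I−A) = 0.05 / 0.6900.
Δx_W = 0.05 × (+40) / 0.6900 = 2.00 / 0.6900 ≈ 2.899.

Δx_W = 2.899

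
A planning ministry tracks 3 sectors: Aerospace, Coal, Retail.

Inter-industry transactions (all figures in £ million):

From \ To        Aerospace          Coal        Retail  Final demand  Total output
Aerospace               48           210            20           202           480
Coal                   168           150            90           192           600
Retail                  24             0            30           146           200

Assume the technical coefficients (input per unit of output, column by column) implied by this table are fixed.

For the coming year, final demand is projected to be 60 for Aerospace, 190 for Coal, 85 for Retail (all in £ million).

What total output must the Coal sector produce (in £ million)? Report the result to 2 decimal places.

Technical coefficients a_ij = z_ij / X_j:
  a_11 = 48/480 = 0.10, a_21 = 168/480 = 0.35, a_31 = 24/480 = 0.05
  a_12 = 210/600 = 0.35, a_22 = 150/600 = 0.25, a_32 = 0/600 = 0.00
  a_13 = 20/200 = 0.10, a_23 = 90/200 = 0.45, a_33 = 30/200 = 0.15
I − A =
  [   0.90    -0.35    -0.10]
  [  -0.35     0.75    -0.45]
  [  -0.05     0.00     0.85]
Cofactors of I−A, C_ij = (−1)^(i+j)·(minor ij) (rows/columns in the sector order above):
  C_11 = (0.75)(0.85) − (-0.45)(0.00) = 0.6375
  C_12 = −[(-0.35)(0.85) − (-0.45)(-0.05)] = 0.3200
  C_13 = (-0.35)(0.00) − (0.75)(-0.05) = 0.0375
  C_21 = −[(-0.35)(0.85) − (-0.10)(0.00)] = 0.2975
  C_22 = (0.90)(0.85) − (-0.10)(-0.05) = 0.7600
  C_23 = −[(0.90)(0.00) − (-0.35)(-0.05)] = 0.0175
  C_31 = (-0.35)(-0.45) − (-0.10)(0.75) = 0.2325
  C_32 = −[(0.90)(-0.45) − (-0.10)(-0.35)] = 0.4400
  C_33 = (0.90)(0.75) − (-0.35)(-0.35) = 0.5525
det(I−A) = Σ_j (I−A)_1j·C_1j = (0.90)(0.6375) + (-0.35)(0.3200) + (-0.10)(0.0375) = 0.4580
adj(I−A) = Cᵀ =
  [ 0.6375   0.2975   0.2325]
  [ 0.3200   0.7600   0.4400]
  [ 0.0375   0.0175   0.5525]
(I − A)⁻¹ = adj(I−A) / det(I−A) ≈
  [   1.3919     0.6496     0.5076]
  [   0.6987     1.6594     0.9607]
  [   0.0819     0.0382     1.2063]
x = (I − A)⁻¹ d = adj(I−A)·d / det(I−A), with det(I−A) = 0.4580:
  x_1 = (0.6375·60 + 0.2975·190 + 0.2325·85) / 0.4580 = 114.5375 / 0.4580 ≈ 250.08
  x_2 = (0.3200·60 + 0.7600·190 + 0.4400·85) / 0.4580 = 201.00 / 0.4580 ≈ 438.86
  x_3 = (0.0375·60 + 0.0175·190 + 0.5525·85) / 0.4580 = 52.5375 / 0.4580 ≈ 114.71

x_2 = 438.86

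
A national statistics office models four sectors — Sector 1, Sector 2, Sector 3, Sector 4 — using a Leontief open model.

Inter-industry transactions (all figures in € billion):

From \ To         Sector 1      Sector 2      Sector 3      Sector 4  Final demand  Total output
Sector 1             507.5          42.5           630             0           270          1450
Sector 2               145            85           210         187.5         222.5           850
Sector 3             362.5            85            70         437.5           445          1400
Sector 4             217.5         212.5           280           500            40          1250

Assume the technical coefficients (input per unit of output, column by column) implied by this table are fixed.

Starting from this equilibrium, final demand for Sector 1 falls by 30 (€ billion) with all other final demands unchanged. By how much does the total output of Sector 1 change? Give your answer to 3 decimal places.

Technical coefficients a_ij = z_ij / X_j:
  a_11 = 507.5/1450 = 0.35, a_21 = 145/1450 = 0.10, a_31 = 362.5/1450 = 0.25, a_41 = 217.5/1450 = 0.15
  a_12 = 42.5/850 = 0.05, a_22 = 85/850 = 0.10, a_32 = 85/850 = 0.10, a_42 = 212.5/850 = 0.25
  a_13 = 630/1400 = 0.45, a_23 = 210/1400 = 0.15, a_33 = 70/1400 = 0.05, a_43 = 280/1400 = 0.20
  a_14 = 0/1250 = 0.00, a_24 = 187.5/1250 = 0.15, a_34 = 437.5/1250 = 0.35, a_44 = 500/1250 = 0.40
I − A =
  [   0.65    -0.05    -0.45     0.00]
  [  -0.10     0.90    -0.15    -0.15]
  [  -0.25    -0.10     0.95    -0.35]
  [  -0.15    -0.25    -0.20     0.60]
Compute the cofactors C_ij = (−1)^(i+j)·(3×3 minor ij) of I−A; the adjugate is their transpose:
adj(I−A) = Cᵀ =
  [ 0.389250   0.091375   0.232125   0.158250]
  [ 0.109250   0.233875   0.115125   0.125625]
  [ 0.189875   0.106000   0.322500   0.214625]
  [ 0.206125   0.155625   0.213500   0.433625]
det(I−A) = Σ_j (I−A)_1j·C_1j = (0.65)(0.389250) + (-0.05)(0.109250) + (-0.45)(0.189875) + (0.00)(0.206125) = 0.16210625
(I − A)⁻¹ = adj(I−A) / det(I−A) ≈
  [   2.4012     0.5637     1.4319     0.9762]
  [   0.6739     1.4427     0.7102     0.7750]
  [   1.1713     0.6539     1.9894     1.3240]
  [   1.2715     0.9600     1.3170     2.6749]
Δx = (I − A)⁻¹ Δd with Δd having -30 in the Sector 1 component and 0 elsewhere.
So Δx_1 = L_11 · (-30), where L_11 = adj(I−A)_11 / det(I−A) = 0.389250 / 0.16210625.
Δx_1 = 0.389250 × (-30) / 0.16210625 = -11.6775 / 0.16210625 ≈ -72.036.

Δx_1 = -72.036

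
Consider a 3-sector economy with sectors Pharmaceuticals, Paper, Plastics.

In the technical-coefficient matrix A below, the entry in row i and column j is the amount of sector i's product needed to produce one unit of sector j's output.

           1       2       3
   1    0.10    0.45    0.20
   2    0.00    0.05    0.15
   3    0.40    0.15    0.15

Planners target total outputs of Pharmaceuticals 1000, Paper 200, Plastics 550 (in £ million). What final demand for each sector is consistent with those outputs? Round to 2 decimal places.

I − A =
  [   0.90    -0.45    -0.20]
  [   0.00     0.95    -0.15]
  [  -0.40    -0.15     0.85]
d = (I − A) x:
  d_1 = (+0.90)·1000 + (-0.45)·200 + (-0.20)·550 = 700.00
  d_2 = (+0.00)·1000 + (+0.95)·200 + (-0.15)·550 = 107.50
  d_3 = (-0.40)·1000 + (-0.15)·200 + (+0.85)·550 = 37.50

d_1 = 700.00, d_2 = 107.50, d_3 = 37.50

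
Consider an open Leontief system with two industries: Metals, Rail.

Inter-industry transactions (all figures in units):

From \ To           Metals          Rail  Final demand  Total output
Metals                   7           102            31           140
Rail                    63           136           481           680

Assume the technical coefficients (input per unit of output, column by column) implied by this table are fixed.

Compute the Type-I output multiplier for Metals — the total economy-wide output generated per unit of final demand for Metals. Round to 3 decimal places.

m_1 = 1.805

Technical coefficients a_ij = z_ij / X_j:
  a_11 = 7/140 = 0.05, a_21 = 63/140 = 0.45
  a_12 = 102/680 = 0.15, a_22 = 136/680 = 0.20
I − A =
  [   0.95    -0.15]
  [  -0.45     0.80]
det(I−A) = (0.95)(0.80) − (-0.15)(-0.45) = 0.6925
adj(I−A) = [[0.80, 0.15], [0.45, 0.95]]
(I − A)⁻¹ = adj(I−A) / det(I−A) ≈
  [   1.1552     0.2166]
  [   0.6498     1.3718]
The output multiplier for sector j is the column-j sum of the Leontief inverse (I − A)⁻¹ = adj(I−A) / det(I−A).
Column 1 of adj(I−A): (0.80, 0.45); det(I−A) = 0.6925.
m_1 = (0.80 + 0.45) / 0.6925 = 1.25 / 0.6925 ≈ 1.805.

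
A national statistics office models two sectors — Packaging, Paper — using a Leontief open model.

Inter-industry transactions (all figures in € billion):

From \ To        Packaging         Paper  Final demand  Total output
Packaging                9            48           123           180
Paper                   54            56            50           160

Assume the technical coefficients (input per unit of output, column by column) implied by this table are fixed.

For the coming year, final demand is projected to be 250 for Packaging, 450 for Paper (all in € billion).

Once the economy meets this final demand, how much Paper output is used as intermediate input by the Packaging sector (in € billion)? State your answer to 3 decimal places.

Technical coefficients a_ij = z_ij / X_j:
  a_11 = 9/180 = 0.05, a_21 = 54/180 = 0.30
  a_12 = 48/160 = 0.30, a_22 = 56/160 = 0.35
I − A =
  [   0.95    -0.30]
  [  -0.30     0.65]
det(I−A) = (0.95)(0.65) − (-0.30)(-0.30) = 0.5275
adj(I−A) = [[0.65, 0.30], [0.30, 0.95]]
(I − A)⁻¹ = adj(I−A) / det(I−A) ≈
  [   1.2322     0.5687]
  [   0.5687     1.8009]
First solve x = (I − A)⁻¹ d = adj(I−A)·d / det(I−A); in particular x_1 = (0.65·250 + 0.30·450) / 0.5275 = 297.50 / 0.5275 ≈ 563.98104.
Intermediate flow from 2 to 1: z_21 = a_21 · x_1 = 0.30 × 297.50 / 0.5275 = 89.25 / 0.5275 ≈ 169.194.

z_21 = 169.194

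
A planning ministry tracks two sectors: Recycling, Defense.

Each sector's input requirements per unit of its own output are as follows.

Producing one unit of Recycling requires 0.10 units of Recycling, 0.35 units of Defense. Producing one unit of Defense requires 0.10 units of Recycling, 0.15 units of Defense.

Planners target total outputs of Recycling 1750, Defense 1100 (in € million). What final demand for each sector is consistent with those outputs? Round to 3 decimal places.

d_1 = 1465.000, d_2 = 322.500

I − A =
  [   0.90    -0.10]
  [  -0.35     0.85]
d = (I − A) x:
  d_1 = (+0.90)·1750 + (-0.10)·1100 = 1465.000
  d_2 = (-0.35)·1750 + (+0.85)·1100 = 322.500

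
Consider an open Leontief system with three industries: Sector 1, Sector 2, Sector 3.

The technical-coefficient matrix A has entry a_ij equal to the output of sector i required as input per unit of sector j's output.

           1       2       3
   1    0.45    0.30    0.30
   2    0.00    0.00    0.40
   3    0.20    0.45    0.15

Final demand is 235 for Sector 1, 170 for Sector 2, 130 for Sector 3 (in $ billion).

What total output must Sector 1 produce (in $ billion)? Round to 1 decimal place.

x_1 = 978.4

I − A =
  [   0.55    -0.30    -0.30]
  [   0.00     1.00    -0.40]
  [  -0.20    -0.45     0.85]
Cofactors of I−A, C_ij = (−1)^(i+j)·(minor ij) (rows/columns in the sector order above):
  C_11 = (1.00)(0.85) − (-0.40)(-0.45) = 0.6700
  C_12 = −[(0.00)(0.85) − (-0.40)(-0.20)] = 0.0800
  C_13 = (0.00)(-0.45) − (1.00)(-0.20) = 0.2000
  C_21 = −[(-0.30)(0.85) − (-0.30)(-0.45)] = 0.3900
  C_22 = (0.55)(0.85) − (-0.30)(-0.20) = 0.4075
  C_23 = −[(0.55)(-0.45) − (-0.30)(-0.20)] = 0.3075
  C_31 = (-0.30)(-0.40) − (-0.30)(1.00) = 0.4200
  C_32 = −[(0.55)(-0.40) − (-0.30)(0.00)] = 0.2200
  C_33 = (0.55)(1.00) − (-0.30)(0.00) = 0.5500
det(I−A) = Σ_j (I−A)_1j·C_1j = (0.55)(0.6700) + (-0.30)(0.0800) + (-0.30)(0.2000) = 0.2845
adj(I−A) = Cᵀ =
  [ 0.6700   0.3900   0.4200]
  [ 0.0800   0.4075   0.2200]
  [ 0.2000   0.3075   0.5500]
(I − A)⁻¹ = adj(I−A) / det(I−A) ≈
  [   2.3550     1.3708     1.4763]
  [   0.2812     1.4323     0.7733]
  [   0.7030     1.0808     1.9332]
x = (I − A)⁻¹ d = adj(I−A)·d / det(I−A), with det(I−A) = 0.2845:
  x_1 = (0.6700·235 + 0.3900·170 + 0.4200·130) / 0.2845 = 278.35 / 0.2845 ≈ 978.4
  x_2 = (0.0800·235 + 0.4075·170 + 0.2200·130) / 0.2845 = 116.675 / 0.2845 ≈ 410.1
  x_3 = (0.2000·235 + 0.3075·170 + 0.5500·130) / 0.2845 = 170.775 / 0.2845 ≈ 600.3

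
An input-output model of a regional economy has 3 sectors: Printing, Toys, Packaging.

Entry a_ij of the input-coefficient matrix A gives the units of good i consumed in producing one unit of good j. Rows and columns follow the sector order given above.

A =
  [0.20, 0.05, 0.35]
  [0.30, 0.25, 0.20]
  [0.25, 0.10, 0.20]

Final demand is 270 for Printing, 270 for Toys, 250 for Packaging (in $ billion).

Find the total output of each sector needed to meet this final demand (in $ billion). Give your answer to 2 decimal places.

I − A =
  [   0.80    -0.05    -0.35]
  [  -0.30     0.75    -0.20]
  [  -0.25    -0.10     0.80]
Cofactors of I−A, C_ij = (−1)^(i+j)·(minor ij) (rows/columns in the sector order above):
  C_11 = (0.75)(0.80) − (-0.20)(-0.10) = 0.5800
  C_12 = −[(-0.30)(0.80) − (-0.20)(-0.25)] = 0.2900
  C_13 = (-0.30)(-0.10) − (0.75)(-0.25) = 0.2175
  C_21 = −[(-0.05)(0.80) − (-0.35)(-0.10)] = 0.0750
  C_22 = (0.80)(0.80) − (-0.35)(-0.25) = 0.5525
  C_23 = −[(0.80)(-0.10) − (-0.05)(-0.25)] = 0.0925
  C_31 = (-0.05)(-0.20) − (-0.35)(0.75) = 0.2725
  C_32 = −[(0.80)(-0.20) − (-0.35)(-0.30)] = 0.2650
  C_33 = (0.80)(0.75) − (-0.05)(-0.30) = 0.5850
det(I−A) = Σ_j (I−A)_1j·C_1j = (0.80)(0.5800) + (-0.05)(0.2900) + (-0.35)(0.2175) = 0.373375
adj(I−A) = Cᵀ =
  [ 0.5800   0.0750   0.2725]
  [ 0.2900   0.5525   0.2650]
  [ 0.2175   0.0925   0.5850]
(I − A)⁻¹ = adj(I−A) / det(I−A) ≈
  [   1.5534     0.2009     0.7298]
  [   0.7767     1.4797     0.7097]
  [   0.5825     0.2477     1.5668]
x = (I − A)⁻¹ d = adj(I−A)·d / det(I−A), with det(I−A) = 0.373375:
  x_1 = (0.5800·270 + 0.0750·270 + 0.2725·250) / 0.373375 = 244.975 / 0.373375 ≈ 656.11
  x_2 = (0.2900·270 + 0.5525·270 + 0.2650·250) / 0.373375 = 293.725 / 0.373375 ≈ 786.68
  x_3 = (0.2175·270 + 0.0925·270 + 0.5850·250) / 0.373375 = 229.95 / 0.373375 ≈ 615.87

x_1 = 656.11, x_2 = 786.68, x_3 = 615.87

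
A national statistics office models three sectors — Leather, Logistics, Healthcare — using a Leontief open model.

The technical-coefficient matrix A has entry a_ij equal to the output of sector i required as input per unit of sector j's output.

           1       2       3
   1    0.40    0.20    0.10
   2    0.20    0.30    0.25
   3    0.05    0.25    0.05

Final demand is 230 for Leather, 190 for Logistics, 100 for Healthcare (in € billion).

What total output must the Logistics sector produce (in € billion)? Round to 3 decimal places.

x_2 = 546.960

I − A =
  [   0.60    -0.20    -0.10]
  [  -0.20     0.70    -0.25]
  [  -0.05    -0.25     0.95]
Cofactors of I−A, C_ij = (−1)^(i+j)·(minor ij) (rows/columns in the sector order above):
  C_11 = (0.70)(0.95) − (-0.25)(-0.25) = 0.6025
  C_12 = −[(-0.20)(0.95) − (-0.25)(-0.05)] = 0.2025
  C_13 = (-0.20)(-0.25) − (0.70)(-0.05) = 0.0850
  C_21 = −[(-0.20)(0.95) − (-0.10)(-0.25)] = 0.2150
  C_22 = (0.60)(0.95) − (-0.10)(-0.05) = 0.5650
  C_23 = −[(0.60)(-0.25) − (-0.20)(-0.05)] = 0.1600
  C_31 = (-0.20)(-0.25) − (-0.10)(0.70) = 0.1200
  C_32 = −[(0.60)(-0.25) − (-0.10)(-0.20)] = 0.1700
  C_33 = (0.60)(0.70) − (-0.20)(-0.20) = 0.3800
det(I−A) = Σ_j (I−A)_1j·C_1j = (0.60)(0.6025) + (-0.20)(0.2025) + (-0.10)(0.0850) = 0.3125
adj(I−A) = Cᵀ =
  [ 0.6025   0.2150   0.1200]
  [ 0.2025   0.5650   0.1700]
  [ 0.0850   0.1600   0.3800]
(I − A)⁻¹ = adj(I−A) / det(I−A) ≈
  [   1.9280     0.6880     0.3840]
  [   0.6480     1.8080     0.5440]
  [   0.2720     0.5120     1.2160]
x = (I − A)⁻¹ d = adj(I−A)·d / det(I−A), with det(I−A) = 0.3125:
  x_1 = (0.6025·230 + 0.2150·190 + 0.1200·100) / 0.3125 = 191.425 / 0.3125 = 612.560
  x_2 = (0.2025·230 + 0.5650·190 + 0.1700·100) / 0.3125 = 170.925 / 0.3125 = 546.960
  x_3 = (0.0850·230 + 0.1600·190 + 0.3800·100) / 0.3125 = 87.95 / 0.3125 = 281.440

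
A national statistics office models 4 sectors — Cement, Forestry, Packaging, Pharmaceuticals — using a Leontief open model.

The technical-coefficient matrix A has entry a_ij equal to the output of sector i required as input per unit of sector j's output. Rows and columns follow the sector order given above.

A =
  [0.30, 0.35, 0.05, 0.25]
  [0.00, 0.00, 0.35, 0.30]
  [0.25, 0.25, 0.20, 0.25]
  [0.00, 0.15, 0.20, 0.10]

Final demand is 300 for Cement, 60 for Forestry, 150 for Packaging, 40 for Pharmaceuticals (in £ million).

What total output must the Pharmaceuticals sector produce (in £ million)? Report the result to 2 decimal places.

x_4 = 231.68

I − A =
  [   0.70    -0.35    -0.05    -0.25]
  [   0.00     1.00    -0.35    -0.30]
  [  -0.25    -0.25     0.80    -0.25]
  [   0.00    -0.15    -0.20     0.90]
Compute the cofactors C_ij = (−1)^(i+j)·(3×3 minor ij) of I−A; the adjugate is their transpose:
adj(I−A) = Cᵀ =
  [ 0.527125   0.290125   0.237125   0.309000]
  [ 0.093750   0.445250   0.262500   0.247375]
  [ 0.213750   0.271875   0.598500   0.316250]
  [ 0.063125   0.134625   0.176750   0.455625]
det(I−A) = Σ_j (I−A)_1j·C_1j = (0.70)(0.527125) + (-0.35)(0.093750) + (-0.05)(0.213750) + (-0.25)(0.063125) = 0.30970625
(I − A)⁻¹ = adj(I−A) / det(I−A) ≈
  [   1.7020     0.9368     0.7656     0.9977]
  [   0.3027     1.4377     0.8476     0.7987]
  [   0.6902     0.8778     1.9325     1.0211]
  [   0.2038     0.4347     0.5707     1.4712]
x = (I − A)⁻¹ d = adj(I−A)·d / det(I−A), with det(I−A) = 0.30970625:
  x_1 = (0.527125·300 + 0.290125·60 + 0.237125·150 + 0.309000·40) / 0.30970625 = 223.47375 / 0.30970625 ≈ 721.57
  x_2 = (0.093750·300 + 0.445250·60 + 0.262500·150 + 0.247375·40) / 0.30970625 = 104.11 / 0.30970625 ≈ 336.16
  x_3 = (0.213750·300 + 0.271875·60 + 0.598500·150 + 0.316250·40) / 0.30970625 = 182.8625 / 0.30970625 ≈ 590.44
  x_4 = (0.063125·300 + 0.134625·60 + 0.176750·150 + 0.455625·40) / 0.30970625 = 71.7525 / 0.30970625 ≈ 231.68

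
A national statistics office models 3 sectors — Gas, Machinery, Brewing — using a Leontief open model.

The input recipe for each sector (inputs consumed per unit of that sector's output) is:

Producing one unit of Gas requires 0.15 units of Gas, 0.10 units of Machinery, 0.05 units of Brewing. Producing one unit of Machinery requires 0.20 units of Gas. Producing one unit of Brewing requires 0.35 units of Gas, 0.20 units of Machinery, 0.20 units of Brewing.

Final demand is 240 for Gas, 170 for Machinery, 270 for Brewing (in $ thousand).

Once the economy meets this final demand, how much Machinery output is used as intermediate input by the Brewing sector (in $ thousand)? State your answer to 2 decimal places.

I − A =
  [   0.85    -0.20    -0.35]
  [  -0.10     1.00    -0.20]
  [  -0.05     0.00     0.80]
Cofactors of I−A, C_ij = (−1)^(i+j)·(minor ij) (rows/columns in the sector order above):
  C_11 = (1.00)(0.80) − (-0.20)(0.00) = 0.8000
  C_12 = −[(-0.10)(0.80) − (-0.20)(-0.05)] = 0.0900
  C_13 = (-0.10)(0.00) − (1.00)(-0.05) = 0.0500
  C_21 = −[(-0.20)(0.80) − (-0.35)(0.00)] = 0.1600
  C_22 = (0.85)(0.80) − (-0.35)(-0.05) = 0.6625
  C_23 = −[(0.85)(0.00) − (-0.20)(-0.05)] = 0.0100
  C_31 = (-0.20)(-0.20) − (-0.35)(1.00) = 0.3900
  C_32 = −[(0.85)(-0.20) − (-0.35)(-0.10)] = 0.2050
  C_33 = (0.85)(1.00) − (-0.20)(-0.10) = 0.8300
det(I−A) = Σ_j (I−A)_1j·C_1j = (0.85)(0.8000) + (-0.20)(0.0900) + (-0.35)(0.0500) = 0.6445
adj(I−A) = Cᵀ =
  [ 0.8000   0.1600   0.3900]
  [ 0.0900   0.6625   0.2050]
  [ 0.0500   0.0100   0.8300]
(I − A)⁻¹ = adj(I−A) / det(I−A) ≈
  [   1.2413     0.2483     0.6051]
  [   0.1396     1.0279     0.3181]
  [   0.0776     0.0155     1.2878]
First solve x = (I − A)⁻¹ d = adj(I−A)·d / det(I−A); in particular x_B = (0.0500·240 + 0.0100·170 + 0.8300·270) / 0.6445 = 237.80 / 0.6445 ≈ 368.9682.
Intermediate flow from M to B: z_MB = a_MB · x_B = 0.20 × 237.80 / 0.6445 = 47.56 / 0.6445 ≈ 73.79.

z_MB = 73.79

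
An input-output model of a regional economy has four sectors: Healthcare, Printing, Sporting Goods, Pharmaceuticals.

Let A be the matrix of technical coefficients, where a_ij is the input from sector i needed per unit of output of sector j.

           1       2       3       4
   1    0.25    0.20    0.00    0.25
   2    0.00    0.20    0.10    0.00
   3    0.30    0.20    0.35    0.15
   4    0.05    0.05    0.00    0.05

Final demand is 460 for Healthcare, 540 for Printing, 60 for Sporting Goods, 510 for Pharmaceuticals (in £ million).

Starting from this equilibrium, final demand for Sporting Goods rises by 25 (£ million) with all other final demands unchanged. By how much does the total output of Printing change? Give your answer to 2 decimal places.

I − A =
  [   0.75    -0.20     0.00    -0.25]
  [   0.00     0.80    -0.10     0.00]
  [  -0.30    -0.20     0.65    -0.15]
  [  -0.05    -0.05     0.00     0.95]
Compute the cofactors C_ij = (−1)^(i+j)·(3×3 minor ij) of I−A; the adjugate is their transpose:
adj(I−A) = Cᵀ =
  [ 0.474250   0.131625   0.020250   0.128000]
  [ 0.029250   0.455000   0.070000   0.018750]
  [ 0.234000   0.207875   0.560000   0.150000]
  [ 0.026500   0.030875   0.004750   0.369000]
det(I−A) = Σ_j (I−A)_1j·C_1j = (0.75)(0.474250) + (-0.20)(0.029250) + (0.00)(0.234000) + (-0.25)(0.026500) = 0.3432125
(I − A)⁻¹ = adj(I−A) / det(I−A) ≈
  [   1.3818     0.3835     0.0590     0.3729]
  [   0.0852     1.3257     0.2040     0.0546]
  [   0.6818     0.6057     1.6316     0.4370]
  [   0.0772     0.0900     0.0138     1.0751]
Δx = (I − A)⁻¹ Δd with Δd having +25 in the Sporting Goods component and 0 elsewhere.
So Δx_2 = L_23 · (+25), where L_23 = adj(I−A)_23 / det(I−A) = 0.070000 / 0.3432125.
Δx_2 = 0.070000 × (+25) / 0.3432125 = 1.75 / 0.3432125 ≈ 5.10.

Δx_2 = 5.10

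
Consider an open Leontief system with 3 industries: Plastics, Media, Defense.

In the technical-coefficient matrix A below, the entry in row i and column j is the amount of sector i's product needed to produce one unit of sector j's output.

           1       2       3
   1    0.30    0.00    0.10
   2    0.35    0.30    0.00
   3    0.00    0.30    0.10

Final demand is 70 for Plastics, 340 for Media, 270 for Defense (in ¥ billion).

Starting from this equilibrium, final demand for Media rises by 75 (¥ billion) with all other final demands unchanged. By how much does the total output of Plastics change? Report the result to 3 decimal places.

I − A =
  [   0.70     0.00    -0.10]
  [  -0.35     0.70     0.00]
  [   0.00    -0.30     0.90]
Cofactors of I−A, C_ij = (−1)^(i+j)·(minor ij) (rows/columns in the sector order above):
  C_11 = (0.70)(0.90) − (0.00)(-0.30) = 0.6300
  C_12 = −[(-0.35)(0.90) − (0.00)(0.00)] = 0.3150
  C_13 = (-0.35)(-0.30) − (0.70)(0.00) = 0.1050
  C_21 = −[(0.00)(0.90) − (-0.10)(-0.30)] = 0.0300
  C_22 = (0.70)(0.90) − (-0.10)(0.00) = 0.6300
  C_23 = −[(0.70)(-0.30) − (0.00)(0.00)] = 0.2100
  C_31 = (0.00)(0.00) − (-0.10)(0.70) = 0.0700
  C_32 = −[(0.70)(0.00) − (-0.10)(-0.35)] = 0.0350
  C_33 = (0.70)(0.70) − (0.00)(-0.35) = 0.4900
det(I−A) = Σ_j (I−A)_1j·C_1j = (0.70)(0.6300) + (0.00)(0.3150) + (-0.10)(0.1050) = 0.4305
adj(I−A) = Cᵀ =
  [ 0.6300   0.0300   0.0700]
  [ 0.3150   0.6300   0.0350]
  [ 0.1050   0.2100   0.4900]
(I − A)⁻¹ = adj(I−A) / det(I−A) ≈
  [   1.4634     0.0697     0.1626]
  [   0.7317     1.4634     0.0813]
  [   0.2439     0.4878     1.1382]
Δx = (I − A)⁻¹ Δd with Δd having +75 in the Media component and 0 elsewhere.
So Δx_1 = L_12 · (+75), where L_12 = adj(I−A)_12 / det(I−A) = 0.0300 / 0.4305.
Δx_1 = 0.0300 × (+75) / 0.4305 = 2.25 / 0.4305 ≈ 5.226.

Δx_1 = 5.226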